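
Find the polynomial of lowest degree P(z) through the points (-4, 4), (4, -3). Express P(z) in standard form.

P(z) = -(7/8)z + 1/2

L_0(z) = (z - 4) / [-8] = -(1/8)z + 1/2
L_1(z) = (z + 4) / [8] = (1/8)z + 1/2
P(z) = 4·L_0 + (-3)·L_1
  4·L_0(z) = -(1/2)z + 2
  (-3)·L_1(z) = -(3/8)z - 3/2
Adding term by term: -(7/8)z + 1/2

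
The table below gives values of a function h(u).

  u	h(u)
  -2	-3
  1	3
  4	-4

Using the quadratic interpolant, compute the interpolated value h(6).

-143/9

L_0(6) = (5)·(2)/[(-3)·(-6)] = 5/9
L_1(6) = (8)·(2)/[(3)·(-3)] = -16/9
L_2(6) = (8)·(5)/[(6)·(3)] = 20/9
Sum: (-3)·(5/9) + 3·(-16/9) + (-4)·(20/9) = -143/9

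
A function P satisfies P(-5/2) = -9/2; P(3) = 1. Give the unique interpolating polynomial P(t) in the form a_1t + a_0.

L_0(t) = (t - 3) / [-11/2] = -(2/11)t + 6/11
L_1(t) = (t + 5/2) / [11/2] = (2/11)t + 5/11
P(t) = (-9/2)·L_0 + 1·L_1
  (-9/2)·L_0(t) = (9/11)t - 27/11
  1·L_1(t) = (2/11)t + 5/11
Adding term by term: t - 2

P(t) = t - 2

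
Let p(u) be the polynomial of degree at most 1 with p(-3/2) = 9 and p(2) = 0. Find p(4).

-36/7

Evaluate each Lagrange basis at u = 4:
L_0(4) = (2)/[(-7/2)] = -4/7
L_1(4) = (11/2)/[(7/2)] = 11/7
Sum: 9·(-4/7) + 0 = -36/7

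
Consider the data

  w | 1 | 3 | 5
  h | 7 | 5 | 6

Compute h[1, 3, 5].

h[1,3] = (5 - 7) / (3 - 1) = -1
h[3,5] = (6 - 5) / (5 - 3) = 1/2
h[1,3,5] = (1/2 - (-1)) / (5 - 1) = 3/8

3/8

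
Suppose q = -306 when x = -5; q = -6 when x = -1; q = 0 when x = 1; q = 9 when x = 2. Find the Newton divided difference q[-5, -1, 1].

-12

q[-5,-1] = (-6 - (-306)) / (-1 - (-5)) = 75
q[-1,1] = (0 - (-6)) / (1 - (-1)) = 3
q[-5,-1,1] = (3 - 75) / (1 - (-5)) = -12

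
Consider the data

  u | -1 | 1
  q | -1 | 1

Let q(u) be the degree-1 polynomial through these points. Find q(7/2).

Evaluate each Lagrange basis at u = 7/2:
L_0(7/2) = (5/2)/[(-2)] = -5/4
L_1(7/2) = (9/2)/[(2)] = 9/4
Sum: (-1)·(-5/4) + 1·(9/4) = 7/2

7/2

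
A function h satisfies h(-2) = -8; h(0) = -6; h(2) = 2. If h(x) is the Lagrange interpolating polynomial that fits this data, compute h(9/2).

L_0(9/2) = (9/2)·(5/2)/[(-2)·(-4)] = 45/32
L_1(9/2) = (13/2)·(5/2)/[(2)·(-2)] = -65/16
L_2(9/2) = (13/2)·(9/2)/[(4)·(2)] = 117/32
Sum: (-8)·(45/32) + (-6)·(-65/16) + 2·(117/32) = 327/16

327/16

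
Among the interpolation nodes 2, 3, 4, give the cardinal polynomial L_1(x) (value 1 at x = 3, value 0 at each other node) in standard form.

L_1(x) = (x - 2)(x - 4) / [(1)·(-1)]
       = (x^2 - 6x + 8) / (-1)

L_1(x) = -x^2 + 6x - 8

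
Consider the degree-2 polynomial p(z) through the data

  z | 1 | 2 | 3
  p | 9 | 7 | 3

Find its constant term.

L_0(z) = (z - 2)(z - 3) / [2] = (1/2)z^2 - (5/2)z + 3
L_1(z) = (z - 1)(z - 3) / [-1] = -z^2 + 4z - 3
L_2(z) = (z - 1)(z - 2) / [2] = (1/2)z^2 - (3/2)z + 1
p(z) = 9·L_0 + 7·L_1 + 3·L_2
Only the constant term is needed; take it from each L_i and combine:
9·(3) + 7·(-3) + 3·(1) = 9

9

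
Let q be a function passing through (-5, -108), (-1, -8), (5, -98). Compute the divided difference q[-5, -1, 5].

-4

q[-5,-1] = (-8 - (-108)) / (-1 - (-5)) = 25
q[-1,5] = (-98 - (-8)) / (5 - (-1)) = -15
q[-5,-1,5] = (-15 - 25) / (5 - (-5)) = -4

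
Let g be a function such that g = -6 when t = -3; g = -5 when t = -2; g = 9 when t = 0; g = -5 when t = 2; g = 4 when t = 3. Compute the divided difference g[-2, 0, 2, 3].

g[-2,0] = (9 - (-5)) / (0 - (-2)) = 7
g[0,2] = (-5 - 9) / (2 - 0) = -7
g[2,3] = (4 - (-5)) / (3 - 2) = 9
g[-2,0,2] = (-7 - 7) / (2 - (-2)) = -7/2
g[0,2,3] = (9 - (-7)) / (3 - 0) = 16/3
g[-2,0,2,3] = (16/3 - (-7/2)) / (3 - (-2)) = 53/30

53/30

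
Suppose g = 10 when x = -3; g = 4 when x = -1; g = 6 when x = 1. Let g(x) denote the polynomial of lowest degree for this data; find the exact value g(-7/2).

Using Newton's divided-difference form:
g[-3,-1] = (4 - 10) / (-1 - (-3)) = -3
g[-1,1] = (6 - 4) / (1 - (-1)) = 1
g[-3,-1,1] = (1 - (-3)) / (1 - (-3)) = 1
g(-7/2) = 10 + (-3)·(-1/2) + 1·(-1/2)·(-5/2) = 51/4

51/4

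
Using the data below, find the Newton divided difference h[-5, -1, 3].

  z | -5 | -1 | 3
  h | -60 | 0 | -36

-3

h[-5,-1] = (0 - (-60)) / (-1 - (-5)) = 15
h[-1,3] = (-36 - 0) / (3 - (-1)) = -9
h[-5,-1,3] = (-9 - 15) / (3 - (-5)) = -3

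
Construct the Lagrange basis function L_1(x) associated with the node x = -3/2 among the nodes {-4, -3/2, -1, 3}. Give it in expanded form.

L_1(x) = (8/45)x^3 + (16/45)x^2 - (88/45)x - 32/15

L_1(x) = (x + 4)(x + 1)(x - 3) / [(5/2)·(-1/2)·(-9/2)]
       = (x^3 + 2x^2 - 11x - 12) / (45/8)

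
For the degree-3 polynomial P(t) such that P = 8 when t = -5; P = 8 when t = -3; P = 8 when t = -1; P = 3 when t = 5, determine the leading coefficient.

The leading coefficient equals the top divided difference P[-5,-3,-1,5].
P[-5,-3] = (8 - 8) / (-3 - (-5)) = 0
P[-3,-1] = (8 - 8) / (-1 - (-3)) = 0
P[-1,5] = (3 - 8) / (5 - (-1)) = -5/6
P[-5,-3,-1] = (0 - 0) / (-1 - (-5)) = 0
P[-3,-1,5] = (-5/6 - 0) / (5 - (-3)) = -5/48
P[-5,-3,-1,5] = (-5/48 - 0) / (5 - (-5)) = -1/96

-1/96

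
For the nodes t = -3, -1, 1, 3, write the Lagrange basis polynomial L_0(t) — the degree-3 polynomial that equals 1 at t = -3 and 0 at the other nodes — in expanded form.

L_0(t) = (t + 1)(t - 1)(t - 3) / [(-2)·(-4)·(-6)]
       = (t^3 - 3t^2 - t + 3) / (-48)

L_0(t) = -(1/48)t^3 + (1/16)t^2 + (1/48)t - 1/16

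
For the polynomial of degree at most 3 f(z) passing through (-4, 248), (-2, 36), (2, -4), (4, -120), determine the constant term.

0

Build the Lagrange basis polynomials:
L_0(z) = (z + 2)(z - 2)(z - 4) / [-96] = -(1/96)z^3 + (1/24)z^2 + (1/24)z - 1/6
L_1(z) = (z + 4)(z - 2)(z - 4) / [48] = (1/48)z^3 - (1/24)z^2 - (1/3)z + 2/3
L_2(z) = (z + 4)(z + 2)(z - 4) / [-48] = -(1/48)z^3 - (1/24)z^2 + (1/3)z + 2/3
L_3(z) = (z + 4)(z + 2)(z - 2) / [96] = (1/96)z^3 + (1/24)z^2 - (1/24)z - 1/6
f(z) = 248·L_0 + 36·L_1 + (-4)·L_2 + (-120)·L_3
Only the constant term is needed; take it from each L_i and combine:
248·(-1/6) + 36·(2/3) + (-4)·(2/3) + (-120)·(-1/6) = 0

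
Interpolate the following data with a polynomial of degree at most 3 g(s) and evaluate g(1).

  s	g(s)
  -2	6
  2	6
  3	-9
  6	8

169/8

Evaluate each Lagrange basis at s = 1:
L_0(1) = (-1)·(-2)·(-5)/[(-4)·(-5)·(-8)] = 1/16
L_1(1) = (3)·(-2)·(-5)/[(4)·(-1)·(-4)] = 15/8
L_2(1) = (3)·(-1)·(-5)/[(5)·(1)·(-3)] = -1
L_3(1) = (3)·(-1)·(-2)/[(8)·(4)·(3)] = 1/16
Sum: 6·(1/16) + 6·(15/8) + (-9)·(-1) + 8·(1/16) = 169/8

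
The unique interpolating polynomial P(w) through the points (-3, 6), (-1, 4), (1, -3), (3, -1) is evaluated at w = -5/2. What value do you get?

Using Newton's divided-difference form:
P[-3,-1] = (4 - 6) / (-1 - (-3)) = -1
P[-1,1] = (-3 - 4) / (1 - (-1)) = -7/2
P[1,3] = (-1 - (-3)) / (3 - 1) = 1
P[-3,-1,1] = (-7/2 - (-1)) / (1 - (-3)) = -5/8
P[-1,1,3] = (1 - (-7/2)) / (3 - (-1)) = 9/8
P[-3,-1,1,3] = (9/8 - (-5/8)) / (3 - (-3)) = 7/24
P(-5/2) = 6 + (-1)·(1/2) + (-5/8)·(1/2)·(-3/2) + (7/24)·(1/2)·(-3/2)·(-7/2) = 431/64

431/64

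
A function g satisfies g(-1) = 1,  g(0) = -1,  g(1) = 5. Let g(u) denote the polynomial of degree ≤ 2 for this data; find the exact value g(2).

Using Newton's divided-difference form:
g[-1,0] = (-1 - 1) / (0 - (-1)) = -2
g[0,1] = (5 - (-1)) / (1 - 0) = 6
g[-1,0,1] = (6 - (-2)) / (1 - (-1)) = 4
g(2) = 1 + (-2)·(3) + 4·(3)·(2) = 19

19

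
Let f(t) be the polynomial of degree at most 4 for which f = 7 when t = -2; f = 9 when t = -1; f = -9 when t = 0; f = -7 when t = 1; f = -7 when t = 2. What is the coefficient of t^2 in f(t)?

151/12

L_0(t) = (t + 1)t(t - 1)(t - 2) / [24] = (1/24)t^4 - (1/12)t^3 - (1/24)t^2 + (1/12)t
L_1(t) = (t + 2)t(t - 1)(t - 2) / [-6] = -(1/6)t^4 + (1/6)t^3 + (2/3)t^2 - (2/3)t
L_2(t) = (t + 2)(t + 1)(t - 1)(t - 2) / [4] = (1/4)t^4 - (5/4)t^2 + 1
L_3(t) = (t + 2)(t + 1)t(t - 2) / [-6] = -(1/6)t^4 - (1/6)t^3 + (2/3)t^2 + (2/3)t
L_4(t) = (t + 2)(t + 1)t(t - 1) / [24] = (1/24)t^4 + (1/12)t^3 - (1/24)t^2 - (1/12)t
f(t) = 7·L_0 + 9·L_1 + (-9)·L_2 + (-7)·L_3 + (-7)·L_4
Only the coefficient of t^2 is needed; take it from each L_i and combine:
7·(-1/24) + 9·(2/3) + (-9)·(-5/4) + (-7)·(2/3) + (-7)·(-1/24) = 151/12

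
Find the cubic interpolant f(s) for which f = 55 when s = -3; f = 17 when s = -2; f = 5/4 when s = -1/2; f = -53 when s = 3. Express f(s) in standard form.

Build the Lagrange basis polynomials:
L_0(s) = (s + 2)(s + 1/2)(s - 3) / [-15] = -(1/15)s^3 + (1/30)s^2 + (13/30)s + 1/5
L_1(s) = (s + 3)(s + 1/2)(s - 3) / [15/2] = (2/15)s^3 + (1/15)s^2 - (6/5)s - 3/5
L_2(s) = (s + 3)(s + 2)(s - 3) / [-105/8] = -(8/105)s^3 - (16/105)s^2 + (24/35)s + 48/35
L_3(s) = (s + 3)(s + 2)(s + 1/2) / [105] = (1/105)s^3 + (11/210)s^2 + (17/210)s + 1/35
f(s) = 55·L_0 + 17·L_1 + (5/4)·L_2 + (-53)·L_3
  55·L_0(s) = -(11/3)s^3 + (11/6)s^2 + (143/6)s + 11
  17·L_1(s) = (34/15)s^3 + (17/15)s^2 - (102/5)s - 51/5
  (5/4)·L_2(s) = -(2/21)s^3 - (4/21)s^2 + (6/7)s + 12/7
  (-53)·L_3(s) = -(53/105)s^3 - (583/210)s^2 - (901/210)s - 53/35
Adding term by term: -2s^3 + 1

f(s) = -2s^3 + 1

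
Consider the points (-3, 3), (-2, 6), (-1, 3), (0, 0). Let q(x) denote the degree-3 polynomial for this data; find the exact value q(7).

483

Using Newton's divided-difference form:
q[-3,-2] = (6 - 3) / (-2 - (-3)) = 3
q[-2,-1] = (3 - 6) / (-1 - (-2)) = -3
q[-1,0] = (0 - 3) / (0 - (-1)) = -3
q[-3,-2,-1] = (-3 - 3) / (-1 - (-3)) = -3
q[-2,-1,0] = (-3 - (-3)) / (0 - (-2)) = 0
q[-3,-2,-1,0] = (0 - (-3)) / (0 - (-3)) = 1
q(7) = 3 + 3·(10) + (-3)·(10)·(9) + 1·(10)·(9)·(8) = 483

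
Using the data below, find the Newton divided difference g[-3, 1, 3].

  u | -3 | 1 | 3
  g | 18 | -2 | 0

g[-3,1] = (-2 - 18) / (1 - (-3)) = -5
g[1,3] = (0 - (-2)) / (3 - 1) = 1
g[-3,1,3] = (1 - (-5)) / (3 - (-3)) = 1

1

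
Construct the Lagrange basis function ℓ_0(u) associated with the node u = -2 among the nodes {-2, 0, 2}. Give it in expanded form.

ℓ_0(u) = (1/8)u^2 - (1/4)u

ℓ_0(u) = u(u - 2) / [(-2)·(-4)]
       = (u^2 - 2u) / (8)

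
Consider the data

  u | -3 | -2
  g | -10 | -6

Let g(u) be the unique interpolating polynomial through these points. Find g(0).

2

L_0(0) = (2)/[(-1)] = -2
L_1(0) = (3)/[(1)] = 3
Sum: (-10)·(-2) + (-6)·(3) = 2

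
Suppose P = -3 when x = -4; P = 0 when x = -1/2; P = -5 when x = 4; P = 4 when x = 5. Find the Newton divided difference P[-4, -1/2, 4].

-31/126

P[-4,-1/2] = (0 - (-3)) / (-1/2 - (-4)) = 6/7
P[-1/2,4] = (-5 - 0) / (4 - (-1/2)) = -10/9
P[-4,-1/2,4] = (-10/9 - 6/7) / (4 - (-4)) = -31/126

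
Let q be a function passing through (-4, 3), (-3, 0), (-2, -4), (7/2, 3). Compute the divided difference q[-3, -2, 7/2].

116/143

q[-3,-2] = (-4 - 0) / (-2 - (-3)) = -4
q[-2,7/2] = (3 - (-4)) / (7/2 - (-2)) = 14/11
q[-3,-2,7/2] = (14/11 - (-4)) / (7/2 - (-3)) = 116/143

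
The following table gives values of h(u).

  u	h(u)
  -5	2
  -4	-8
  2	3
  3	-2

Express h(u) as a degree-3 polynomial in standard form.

h(u) = -(1/3)u^3 - (9/14)u^2 + (191/42)u - 6/7

Build the Lagrange basis polynomials:
L_0(u) = (u + 4)(u - 2)(u - 3) / [-56] = -(1/56)u^3 + (1/56)u^2 + (1/4)u - 3/7
L_1(u) = (u + 5)(u - 2)(u - 3) / [42] = (1/42)u^3 - (19/42)u + 5/7
L_2(u) = (u + 5)(u + 4)(u - 3) / [-42] = -(1/42)u^3 - (1/7)u^2 + (1/6)u + 10/7
L_3(u) = (u + 5)(u + 4)(u - 2) / [56] = (1/56)u^3 + (1/8)u^2 + (1/28)u - 5/7
h(u) = 2·L_0 + (-8)·L_1 + 3·L_2 + (-2)·L_3
  2·L_0(u) = -(1/28)u^3 + (1/28)u^2 + (1/2)u - 6/7
  (-8)·L_1(u) = -(4/21)u^3 + (76/21)u - 40/7
  3·L_2(u) = -(1/14)u^3 - (3/7)u^2 + (1/2)u + 30/7
  (-2)·L_3(u) = -(1/28)u^3 - (1/4)u^2 - (1/14)u + 10/7
Adding term by term: -(1/3)u^3 - (9/14)u^2 + (191/42)u - 6/7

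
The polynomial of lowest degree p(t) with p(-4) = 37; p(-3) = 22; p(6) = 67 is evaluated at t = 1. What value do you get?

2

L_0(1) = (4)·(-5)/[(-1)·(-10)] = -2
L_1(1) = (5)·(-5)/[(1)·(-9)] = 25/9
L_2(1) = (5)·(4)/[(10)·(9)] = 2/9
Sum: 37·(-2) + 22·(25/9) + 67·(2/9) = 2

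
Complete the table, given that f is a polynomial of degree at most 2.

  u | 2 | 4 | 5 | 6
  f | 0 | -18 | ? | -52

The 3 known values determine f uniquely (degree ≤ 2).
L_0(5) = (1)·(-1)/[(-2)·(-4)] = -1/8
L_1(5) = (3)·(-1)/[(2)·(-2)] = 3/4
L_2(5) = (3)·(1)/[(4)·(2)] = 3/8
Sum: 0 + (-18)·(3/4) + (-52)·(3/8) = -33

-33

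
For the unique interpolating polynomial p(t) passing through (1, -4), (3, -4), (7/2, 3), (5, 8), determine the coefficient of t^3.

-41/15

Build the Lagrange basis polynomials:
L_0(t) = (t - 3)(t - 7/2)(t - 5) / [-20] = -(1/20)t^3 + (23/40)t^2 - (43/20)t + 21/8
L_1(t) = (t - 1)(t - 7/2)(t - 5) / [2] = (1/2)t^3 - (19/4)t^2 + 13t - 35/4
L_2(t) = (t - 1)(t - 3)(t - 5) / [-15/8] = -(8/15)t^3 + (24/5)t^2 - (184/15)t + 8
L_3(t) = (t - 1)(t - 3)(t - 7/2) / [12] = (1/12)t^3 - (5/8)t^2 + (17/12)t - 7/8
p(t) = (-4)·L_0 + (-4)·L_1 + 3·L_2 + 8·L_3
Only the coefficient of t^3 is needed; take it from each L_i and combine:
(-4)·(-1/20) + (-4)·(1/2) + 3·(-8/15) + 8·(1/12) = -41/15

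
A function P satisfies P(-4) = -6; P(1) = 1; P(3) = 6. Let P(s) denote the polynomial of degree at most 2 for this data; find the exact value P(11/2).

785/56

Evaluate each Lagrange basis at s = 11/2:
L_0(11/2) = (9/2)·(5/2)/[(-5)·(-7)] = 9/28
L_1(11/2) = (19/2)·(5/2)/[(5)·(-2)] = -19/8
L_2(11/2) = (19/2)·(9/2)/[(7)·(2)] = 171/56
Sum: (-6)·(9/28) + 1·(-19/8) + 6·(171/56) = 785/56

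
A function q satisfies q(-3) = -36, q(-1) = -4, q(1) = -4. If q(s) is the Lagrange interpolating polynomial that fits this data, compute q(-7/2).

L_0(-7/2) = (-5/2)·(-9/2)/[(-2)·(-4)] = 45/32
L_1(-7/2) = (-1/2)·(-9/2)/[(2)·(-2)] = -9/16
L_2(-7/2) = (-1/2)·(-5/2)/[(4)·(2)] = 5/32
Sum: (-36)·(45/32) + (-4)·(-9/16) + (-4)·(5/32) = -49

-49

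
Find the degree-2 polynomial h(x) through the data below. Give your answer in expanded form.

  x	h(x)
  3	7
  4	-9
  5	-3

h(x) = 11x^2 - 93x + 187

L_0(x) = (x - 4)(x - 5) / [2] = (1/2)x^2 - (9/2)x + 10
L_1(x) = (x - 3)(x - 5) / [-1] = -x^2 + 8x - 15
L_2(x) = (x - 3)(x - 4) / [2] = (1/2)x^2 - (7/2)x + 6
h(x) = 7·L_0 + (-9)·L_1 + (-3)·L_2
  7·L_0(x) = (7/2)x^2 - (63/2)x + 70
  (-9)·L_1(x) = 9x^2 - 72x + 135
  (-3)·L_2(x) = -(3/2)x^2 + (21/2)x - 18
Adding term by term: 11x^2 - 93x + 187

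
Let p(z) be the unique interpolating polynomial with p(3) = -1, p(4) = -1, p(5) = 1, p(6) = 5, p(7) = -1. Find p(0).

L_0(0) = (-4)·(-5)·(-6)·(-7)/[(-1)·(-2)·(-3)·(-4)] = 35
L_1(0) = (-3)·(-5)·(-6)·(-7)/[(1)·(-1)·(-2)·(-3)] = -105
L_2(0) = (-3)·(-4)·(-6)·(-7)/[(2)·(1)·(-1)·(-2)] = 126
L_3(0) = (-3)·(-4)·(-5)·(-7)/[(3)·(2)·(1)·(-1)] = -70
L_4(0) = (-3)·(-4)·(-5)·(-6)/[(4)·(3)·(2)·(1)] = 15
Sum: (-1)·(35) + (-1)·(-105) + 1·(126) + 5·(-70) + (-1)·(15) = -169

-169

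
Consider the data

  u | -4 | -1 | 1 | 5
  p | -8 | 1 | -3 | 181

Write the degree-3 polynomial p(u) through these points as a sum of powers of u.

Build the Lagrange basis polynomials:
L_0(u) = (u + 1)(u - 1)(u - 5) / [-135] = -(1/135)u^3 + (1/27)u^2 + (1/135)u - 1/27
L_1(u) = (u + 4)(u - 1)(u - 5) / [36] = (1/36)u^3 - (1/18)u^2 - (19/36)u + 5/9
L_2(u) = (u + 4)(u + 1)(u - 5) / [-40] = -(1/40)u^3 + (21/40)u + 1/2
L_3(u) = (u + 4)(u + 1)(u - 1) / [216] = (1/216)u^3 + (1/54)u^2 - (1/216)u - 1/54
p(u) = (-8)·L_0 + 1·L_1 + (-3)·L_2 + 181·L_3
  (-8)·L_0(u) = (8/135)u^3 - (8/27)u^2 - (8/135)u + 8/27
  1·L_1(u) = (1/36)u^3 - (1/18)u^2 - (19/36)u + 5/9
  (-3)·L_2(u) = (3/40)u^3 - (63/40)u - 3/2
  181·L_3(u) = (181/216)u^3 + (181/54)u^2 - (181/216)u - 181/54
Adding term by term: u^3 + 3u^2 - 3u - 4

p(u) = u^3 + 3u^2 - 3u - 4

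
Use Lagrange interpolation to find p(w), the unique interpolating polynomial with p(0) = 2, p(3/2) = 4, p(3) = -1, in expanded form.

Build the Lagrange basis polynomials:
L_0(w) = (w - 3/2)(w - 3) / [9/2] = (2/9)w^2 - w + 1
L_1(w) = w(w - 3) / [-9/4] = -(4/9)w^2 + (4/3)w
L_2(w) = w(w - 3/2) / [9/2] = (2/9)w^2 - (1/3)w
p(w) = 2·L_0 + 4·L_1 + (-1)·L_2
  2·L_0(w) = (4/9)w^2 - 2w + 2
  4·L_1(w) = -(16/9)w^2 + (16/3)w
  (-1)·L_2(w) = -(2/9)w^2 + (1/3)w
Adding term by term: -(14/9)w^2 + (11/3)w + 2

p(w) = -(14/9)w^2 + (11/3)w + 2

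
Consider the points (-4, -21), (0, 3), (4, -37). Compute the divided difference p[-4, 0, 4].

p[-4,0] = (3 - (-21)) / (0 - (-4)) = 6
p[0,4] = (-37 - 3) / (4 - 0) = -10
p[-4,0,4] = (-10 - 6) / (4 - (-4)) = -2

-2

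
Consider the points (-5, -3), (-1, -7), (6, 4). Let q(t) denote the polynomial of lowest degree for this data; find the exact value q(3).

-271/77

L_0(3) = (4)·(-3)/[(-4)·(-11)] = -3/11
L_1(3) = (8)·(-3)/[(4)·(-7)] = 6/7
L_2(3) = (8)·(4)/[(11)·(7)] = 32/77
Sum: (-3)·(-3/11) + (-7)·(6/7) + 4·(32/77) = -271/77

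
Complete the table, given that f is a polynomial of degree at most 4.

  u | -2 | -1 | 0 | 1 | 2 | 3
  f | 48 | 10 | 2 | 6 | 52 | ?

218

The 5 known values determine f uniquely (degree ≤ 4).
Evaluate each Lagrange basis at u = 3:
L_0(3) = (4)·(3)·(2)·(1)/[(-1)·(-2)·(-3)·(-4)] = 1
L_1(3) = (5)·(3)·(2)·(1)/[(1)·(-1)·(-2)·(-3)] = -5
L_2(3) = (5)·(4)·(2)·(1)/[(2)·(1)·(-1)·(-2)] = 10
L_3(3) = (5)·(4)·(3)·(1)/[(3)·(2)·(1)·(-1)] = -10
L_4(3) = (5)·(4)·(3)·(2)/[(4)·(3)·(2)·(1)] = 5
Sum: 48·(1) + 10·(-5) + 2·(10) + 6·(-10) + 52·(5) = 218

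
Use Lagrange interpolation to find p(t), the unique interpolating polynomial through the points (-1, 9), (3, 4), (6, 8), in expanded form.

p(t) = (31/84)t^2 - (167/84)t + 93/14

Build the Lagrange basis polynomials:
L_0(t) = (t - 3)(t - 6) / [28] = (1/28)t^2 - (9/28)t + 9/14
L_1(t) = (t + 1)(t - 6) / [-12] = -(1/12)t^2 + (5/12)t + 1/2
L_2(t) = (t + 1)(t - 3) / [21] = (1/21)t^2 - (2/21)t - 1/7
p(t) = 9·L_0 + 4·L_1 + 8·L_2
  9·L_0(t) = (9/28)t^2 - (81/28)t + 81/14
  4·L_1(t) = -(1/3)t^2 + (5/3)t + 2
  8·L_2(t) = (8/21)t^2 - (16/21)t - 8/7
Adding term by term: (31/84)t^2 - (167/84)t + 93/14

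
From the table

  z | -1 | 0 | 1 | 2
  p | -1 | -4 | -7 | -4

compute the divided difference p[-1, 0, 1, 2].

p[-1,0] = (-4 - (-1)) / (0 - (-1)) = -3
p[0,1] = (-7 - (-4)) / (1 - 0) = -3
p[1,2] = (-4 - (-7)) / (2 - 1) = 3
p[-1,0,1] = (-3 - (-3)) / (1 - (-1)) = 0
p[0,1,2] = (3 - (-3)) / (2 - 0) = 3
p[-1,0,1,2] = (3 - 0) / (2 - (-1)) = 1

1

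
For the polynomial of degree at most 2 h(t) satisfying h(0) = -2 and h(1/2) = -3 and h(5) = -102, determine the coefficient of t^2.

-4

L_0(t) = (t - 1/2)(t - 5) / [5/2] = (2/5)t^2 - (11/5)t + 1
L_1(t) = t(t - 5) / [-9/4] = -(4/9)t^2 + (20/9)t
L_2(t) = t(t - 1/2) / [45/2] = (2/45)t^2 - (1/45)t
h(t) = (-2)·L_0 + (-3)·L_1 + (-102)·L_2
Only the coefficient of t^2 is needed; take it from each L_i and combine:
(-2)·(2/5) + (-3)·(-4/9) + (-102)·(2/45) = -4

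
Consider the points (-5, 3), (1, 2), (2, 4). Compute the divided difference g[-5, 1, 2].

13/42

g[-5,1] = (2 - 3) / (1 - (-5)) = -1/6
g[1,2] = (4 - 2) / (2 - 1) = 2
g[-5,1,2] = (2 - (-1/6)) / (2 - (-5)) = 13/42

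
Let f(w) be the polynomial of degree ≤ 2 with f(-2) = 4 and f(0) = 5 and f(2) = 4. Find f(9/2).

Evaluate each Lagrange basis at w = 9/2:
L_0(9/2) = (9/2)·(5/2)/[(-2)·(-4)] = 45/32
L_1(9/2) = (13/2)·(5/2)/[(2)·(-2)] = -65/16
L_2(9/2) = (13/2)·(9/2)/[(4)·(2)] = 117/32
Sum: 4·(45/32) + 5·(-65/16) + 4·(117/32) = -1/16

-1/16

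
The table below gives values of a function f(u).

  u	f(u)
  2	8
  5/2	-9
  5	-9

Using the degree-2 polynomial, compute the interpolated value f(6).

92/3

L_0(6) = (7/2)·(1)/[(-1/2)·(-3)] = 7/3
L_1(6) = (4)·(1)/[(1/2)·(-5/2)] = -16/5
L_2(6) = (4)·(7/2)/[(3)·(5/2)] = 28/15
Sum: 8·(7/3) + (-9)·(-16/5) + (-9)·(28/15) = 92/3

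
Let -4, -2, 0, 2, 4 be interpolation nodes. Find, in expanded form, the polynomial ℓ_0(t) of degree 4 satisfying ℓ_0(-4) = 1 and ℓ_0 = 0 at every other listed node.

ℓ_0(t) = (t + 2)t(t - 2)(t - 4) / [(-2)·(-4)·(-6)·(-8)]
       = (t^4 - 4t^3 - 4t^2 + 16t) / (384)

ℓ_0(t) = (1/384)t^4 - (1/96)t^3 - (1/96)t^2 + (1/24)t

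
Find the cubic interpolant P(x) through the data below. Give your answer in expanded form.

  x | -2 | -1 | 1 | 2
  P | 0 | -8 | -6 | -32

P(x) = -3x^3 - 3x^2 + 4x - 4

Newton's divided differences:
P[-2,-1] = (-8 - 0) / (-1 - (-2)) = -8
P[-1,1] = (-6 - (-8)) / (1 - (-1)) = 1
P[1,2] = (-32 - (-6)) / (2 - 1) = -26
P[-2,-1,1] = (1 - (-8)) / (1 - (-2)) = 3
P[-1,1,2] = (-26 - 1) / (2 - (-1)) = -9
P[-2,-1,1,2] = (-9 - 3) / (2 - (-2)) = -3
P(x) = (-8)·(x + 2) + 3·(x + 2)(x + 1) + (-3)·(x + 2)(x + 1)(x - 1)
Expanding: P(x) = -3x^3 - 3x^2 + 4x - 4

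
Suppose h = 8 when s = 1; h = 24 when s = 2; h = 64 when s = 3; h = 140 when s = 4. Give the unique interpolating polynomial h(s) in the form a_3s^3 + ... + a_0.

Newton's divided differences:
h[1,2] = (24 - 8) / (2 - 1) = 16
h[2,3] = (64 - 24) / (3 - 2) = 40
h[3,4] = (140 - 64) / (4 - 3) = 76
h[1,2,3] = (40 - 16) / (3 - 1) = 12
h[2,3,4] = (76 - 40) / (4 - 2) = 18
h[1,2,3,4] = (18 - 12) / (4 - 1) = 2
h(s) = 8 + 16·(s - 1) + 12·(s - 1)(s - 2) + 2·(s - 1)(s - 2)(s - 3)
Expanding: h(s) = 2s^3 + 2s + 4

h(s) = 2s^3 + 2s + 4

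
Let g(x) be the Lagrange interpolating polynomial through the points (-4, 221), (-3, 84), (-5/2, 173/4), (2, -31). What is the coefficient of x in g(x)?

4

Build the Lagrange basis polynomials:
L_0(x) = (x + 3)(x + 5/2)(x - 2) / [-9] = -(1/9)x^3 - (7/18)x^2 + (7/18)x + 5/3
L_1(x) = (x + 4)(x + 5/2)(x - 2) / [5/2] = (2/5)x^3 + (9/5)x^2 - (6/5)x - 8
L_2(x) = (x + 4)(x + 3)(x - 2) / [-27/8] = -(8/27)x^3 - (40/27)x^2 + (16/27)x + 64/9
L_3(x) = (x + 4)(x + 3)(x + 5/2) / [135] = (1/135)x^3 + (19/270)x^2 + (59/270)x + 2/9
g(x) = 221·L_0 + 84·L_1 + (173/4)·L_2 + (-31)·L_3
Only the coefficient of x is needed; take it from each L_i and combine:
221·(7/18) + 84·(-6/5) + (173/4)·(16/27) + (-31)·(59/270) = 4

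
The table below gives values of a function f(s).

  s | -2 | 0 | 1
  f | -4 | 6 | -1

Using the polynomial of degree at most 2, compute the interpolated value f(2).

-16

Evaluate each Lagrange basis at s = 2:
L_0(2) = (2)·(1)/[(-2)·(-3)] = 1/3
L_1(2) = (4)·(1)/[(2)·(-1)] = -2
L_2(2) = (4)·(2)/[(3)·(1)] = 8/3
Sum: (-4)·(1/3) + 6·(-2) + (-1)·(8/3) = -16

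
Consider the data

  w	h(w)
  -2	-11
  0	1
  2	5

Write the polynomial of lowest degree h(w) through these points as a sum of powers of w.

h(w) = -w^2 + 4w + 1

Newton's divided differences:
h[-2,0] = (1 - (-11)) / (0 - (-2)) = 6
h[0,2] = (5 - 1) / (2 - 0) = 2
h[-2,0,2] = (2 - 6) / (2 - (-2)) = -1
h(w) = -11 + 6·(w + 2) + (-1)·(w + 2)w
Expanding: h(w) = -w^2 + 4w + 1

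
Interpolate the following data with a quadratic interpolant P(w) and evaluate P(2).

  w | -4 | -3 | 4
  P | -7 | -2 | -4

Using Newton's divided-difference form:
P[-4,-3] = (-2 - (-7)) / (-3 - (-4)) = 5
P[-3,4] = (-4 - (-2)) / (4 - (-3)) = -2/7
P[-4,-3,4] = (-2/7 - 5) / (4 - (-4)) = -37/56
P(2) = -7 + 5·(6) + (-37/56)·(6)·(5) = 89/28

89/28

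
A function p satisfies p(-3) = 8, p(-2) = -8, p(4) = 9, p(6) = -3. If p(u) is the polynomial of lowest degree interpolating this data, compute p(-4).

2276/63

Evaluate each Lagrange basis at u = -4:
L_0(-4) = (-2)·(-8)·(-10)/[(-1)·(-7)·(-9)] = 160/63
L_1(-4) = (-1)·(-8)·(-10)/[(1)·(-6)·(-8)] = -5/3
L_2(-4) = (-1)·(-2)·(-10)/[(7)·(6)·(-2)] = 5/21
L_3(-4) = (-1)·(-2)·(-8)/[(9)·(8)·(2)] = -1/9
Sum: 8·(160/63) + (-8)·(-5/3) + 9·(5/21) + (-3)·(-1/9) = 2276/63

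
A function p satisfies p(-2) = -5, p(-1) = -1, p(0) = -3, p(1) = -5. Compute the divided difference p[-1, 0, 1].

0

p[-1,0] = (-3 - (-1)) / (0 - (-1)) = -2
p[0,1] = (-5 - (-3)) / (1 - 0) = -2
p[-1,0,1] = (-2 - (-2)) / (1 - (-1)) = 0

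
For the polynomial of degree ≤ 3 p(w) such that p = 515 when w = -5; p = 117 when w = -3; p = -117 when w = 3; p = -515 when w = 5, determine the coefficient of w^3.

-4

The leading coefficient equals the top divided difference p[-5,-3,3,5].
p[-5,-3] = (117 - 515) / (-3 - (-5)) = -199
p[-3,3] = (-117 - 117) / (3 - (-3)) = -39
p[3,5] = (-515 - (-117)) / (5 - 3) = -199
p[-5,-3,3] = (-39 - (-199)) / (3 - (-5)) = 20
p[-3,3,5] = (-199 - (-39)) / (5 - (-3)) = -20
p[-5,-3,3,5] = (-20 - 20) / (5 - (-5)) = -4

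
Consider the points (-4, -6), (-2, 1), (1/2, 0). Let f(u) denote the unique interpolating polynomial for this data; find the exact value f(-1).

Using Newton's divided-difference form:
f[-4,-2] = (1 - (-6)) / (-2 - (-4)) = 7/2
f[-2,1/2] = (0 - 1) / (1/2 - (-2)) = -2/5
f[-4,-2,1/2] = (-2/5 - 7/2) / (1/2 - (-4)) = -13/15
f(-1) = -6 + (7/2)·(3) + (-13/15)·(3)·(1) = 19/10

19/10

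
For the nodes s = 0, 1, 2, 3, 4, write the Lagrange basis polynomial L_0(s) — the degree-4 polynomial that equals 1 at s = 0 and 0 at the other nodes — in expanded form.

L_0(s) = (s - 1)(s - 2)(s - 3)(s - 4) / [(-1)·(-2)·(-3)·(-4)]
       = (s^4 - 10s^3 + 35s^2 - 50s + 24) / (24)

L_0(s) = (1/24)s^4 - (5/12)s^3 + (35/24)s^2 - (25/12)s + 1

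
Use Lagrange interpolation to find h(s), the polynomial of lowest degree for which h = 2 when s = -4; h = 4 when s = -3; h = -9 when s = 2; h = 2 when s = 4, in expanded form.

Build the Lagrange basis polynomials:
L_0(s) = (s + 3)(s - 2)(s - 4) / [-48] = -(1/48)s^3 + (1/16)s^2 + (5/24)s - 1/2
L_1(s) = (s + 4)(s - 2)(s - 4) / [35] = (1/35)s^3 - (2/35)s^2 - (16/35)s + 32/35
L_2(s) = (s + 4)(s + 3)(s - 4) / [-60] = -(1/60)s^3 - (1/20)s^2 + (4/15)s + 4/5
L_3(s) = (s + 4)(s + 3)(s - 2) / [112] = (1/112)s^3 + (5/112)s^2 - (1/56)s - 3/14
h(s) = 2·L_0 + 4·L_1 + (-9)·L_2 + 2·L_3
  2·L_0(s) = -(1/24)s^3 + (1/8)s^2 + (5/12)s - 1
  4·L_1(s) = (4/35)s^3 - (8/35)s^2 - (64/35)s + 128/35
  (-9)·L_2(s) = (3/20)s^3 + (9/20)s^2 - (12/5)s - 36/5
  2·L_3(s) = (1/56)s^3 + (5/56)s^2 - (1/28)s - 3/7
Adding term by term: (101/420)s^3 + (61/140)s^2 - (404/105)s - 174/35

h(s) = (101/420)s^3 + (61/140)s^2 - (404/105)s - 174/35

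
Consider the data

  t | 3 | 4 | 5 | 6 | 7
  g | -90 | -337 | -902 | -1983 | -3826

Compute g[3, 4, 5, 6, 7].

g[3,4] = (-337 - (-90)) / (4 - 3) = -247
g[4,5] = (-902 - (-337)) / (5 - 4) = -565
g[5,6] = (-1983 - (-902)) / (6 - 5) = -1081
g[6,7] = (-3826 - (-1983)) / (7 - 6) = -1843
g[3,4,5] = (-565 - (-247)) / (5 - 3) = -159
g[4,5,6] = (-1081 - (-565)) / (6 - 4) = -258
g[5,6,7] = (-1843 - (-1081)) / (7 - 5) = -381
g[3,4,5,6] = (-258 - (-159)) / (6 - 3) = -33
g[4,5,6,7] = (-381 - (-258)) / (7 - 4) = -41
g[3,4,5,6,7] = (-41 - (-33)) / (7 - 3) = -2

-2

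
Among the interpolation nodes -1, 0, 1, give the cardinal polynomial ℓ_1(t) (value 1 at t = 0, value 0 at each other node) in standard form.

ℓ_1(t) = (t + 1)(t - 1) / [(1)·(-1)]
       = (t^2 - 1) / (-1)

ℓ_1(t) = -t^2 + 1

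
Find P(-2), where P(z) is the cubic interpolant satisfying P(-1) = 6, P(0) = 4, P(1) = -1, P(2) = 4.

Evaluate each Lagrange basis at z = -2:
L_0(-2) = (-2)·(-3)·(-4)/[(-1)·(-2)·(-3)] = 4
L_1(-2) = (-1)·(-3)·(-4)/[(1)·(-1)·(-2)] = -6
L_2(-2) = (-1)·(-2)·(-4)/[(2)·(1)·(-1)] = 4
L_3(-2) = (-1)·(-2)·(-3)/[(3)·(2)·(1)] = -1
Sum: 6·(4) + 4·(-6) + (-1)·(4) + 4·(-1) = -8

-8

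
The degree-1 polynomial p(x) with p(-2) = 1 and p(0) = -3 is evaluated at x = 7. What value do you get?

-17

Evaluate each Lagrange basis at x = 7:
L_0(7) = (7)/[(-2)] = -7/2
L_1(7) = (9)/[(2)] = 9/2
Sum: 1·(-7/2) + (-3)·(9/2) = -17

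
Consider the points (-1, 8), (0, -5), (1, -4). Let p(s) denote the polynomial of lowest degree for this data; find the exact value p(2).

Using Newton's divided-difference form:
p[-1,0] = (-5 - 8) / (0 - (-1)) = -13
p[0,1] = (-4 - (-5)) / (1 - 0) = 1
p[-1,0,1] = (1 - (-13)) / (1 - (-1)) = 7
p(2) = 8 + (-13)·(3) + 7·(3)·(2) = 11

11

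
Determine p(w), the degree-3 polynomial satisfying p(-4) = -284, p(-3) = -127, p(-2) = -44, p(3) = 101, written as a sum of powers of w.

p(w) = 4w^3 - w^2 + 2w - 4

Newton's divided differences:
p[-4,-3] = (-127 - (-284)) / (-3 - (-4)) = 157
p[-3,-2] = (-44 - (-127)) / (-2 - (-3)) = 83
p[-2,3] = (101 - (-44)) / (3 - (-2)) = 29
p[-4,-3,-2] = (83 - 157) / (-2 - (-4)) = -37
p[-3,-2,3] = (29 - 83) / (3 - (-3)) = -9
p[-4,-3,-2,3] = (-9 - (-37)) / (3 - (-4)) = 4
p(w) = -284 + 157·(w + 4) + (-37)·(w + 4)(w + 3) + 4·(w + 4)(w + 3)(w + 2)
Expanding: p(w) = 4w^3 - w^2 + 2w - 4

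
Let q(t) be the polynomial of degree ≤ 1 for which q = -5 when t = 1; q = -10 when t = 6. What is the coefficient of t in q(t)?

Build the Lagrange basis polynomials:
L_0(t) = (t - 6) / [-5] = -(1/5)t + 6/5
L_1(t) = (t - 1) / [5] = (1/5)t - 1/5
q(t) = (-5)·L_0 + (-10)·L_1
Only the coefficient of t is needed; take it from each L_i and combine:
(-5)·(-1/5) + (-10)·(1/5) = -1

-1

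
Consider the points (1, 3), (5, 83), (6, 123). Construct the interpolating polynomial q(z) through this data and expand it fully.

q(z) = 4z^2 - 4z + 3

Build the Lagrange basis polynomials:
L_0(z) = (z - 5)(z - 6) / [20] = (1/20)z^2 - (11/20)z + 3/2
L_1(z) = (z - 1)(z - 6) / [-4] = -(1/4)z^2 + (7/4)z - 3/2
L_2(z) = (z - 1)(z - 5) / [5] = (1/5)z^2 - (6/5)z + 1
q(z) = 3·L_0 + 83·L_1 + 123·L_2
  3·L_0(z) = (3/20)z^2 - (33/20)z + 9/2
  83·L_1(z) = -(83/4)z^2 + (581/4)z - 249/2
  123·L_2(z) = (123/5)z^2 - (738/5)z + 123
Adding term by term: 4z^2 - 4z + 3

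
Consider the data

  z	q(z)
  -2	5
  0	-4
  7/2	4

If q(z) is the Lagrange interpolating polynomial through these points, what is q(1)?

L_0(1) = (1)·(-5/2)/[(-2)·(-11/2)] = -5/22
L_1(1) = (3)·(-5/2)/[(2)·(-7/2)] = 15/14
L_2(1) = (3)·(1)/[(11/2)·(7/2)] = 12/77
Sum: 5·(-5/22) + (-4)·(15/14) + 4·(12/77) = -739/154

-739/154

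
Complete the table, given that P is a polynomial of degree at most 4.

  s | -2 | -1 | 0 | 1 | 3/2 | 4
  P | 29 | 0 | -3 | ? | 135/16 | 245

The 5 known values determine P uniquely (degree ≤ 4).
Evaluate each Lagrange basis at s = 1:
L_0(1) = (2)·(1)·(-1/2)·(-3)/[(-1)·(-2)·(-7/2)·(-6)] = 1/14
L_1(1) = (3)·(1)·(-1/2)·(-3)/[(1)·(-1)·(-5/2)·(-5)] = -9/25
L_2(1) = (3)·(2)·(-1/2)·(-3)/[(2)·(1)·(-3/2)·(-4)] = 3/4
L_3(1) = (3)·(2)·(1)·(-3)/[(7/2)·(5/2)·(3/2)·(-5/2)] = 96/175
L_4(1) = (3)·(2)·(1)·(-1/2)/[(6)·(5)·(4)·(5/2)] = -1/100
Sum: 29·(1/14) + 0 + (-3)·(3/4) + 135/16·(96/175) + 245·(-1/100) = 2

2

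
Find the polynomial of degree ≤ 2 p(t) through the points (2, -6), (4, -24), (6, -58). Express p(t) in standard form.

L_0(t) = (t - 4)(t - 6) / [8] = (1/8)t^2 - (5/4)t + 3
L_1(t) = (t - 2)(t - 6) / [-4] = -(1/4)t^2 + 2t - 3
L_2(t) = (t - 2)(t - 4) / [8] = (1/8)t^2 - (3/4)t + 1
p(t) = (-6)·L_0 + (-24)·L_1 + (-58)·L_2
  (-6)·L_0(t) = -(3/4)t^2 + (15/2)t - 18
  (-24)·L_1(t) = 6t^2 - 48t + 72
  (-58)·L_2(t) = -(29/4)t^2 + (87/2)t - 58
Adding term by term: -2t^2 + 3t - 4

p(t) = -2t^2 + 3t - 4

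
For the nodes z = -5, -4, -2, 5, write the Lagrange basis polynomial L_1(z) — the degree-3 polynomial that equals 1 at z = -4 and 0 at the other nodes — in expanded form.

L_1(z) = (1/18)z^3 + (1/9)z^2 - (25/18)z - 25/9

L_1(z) = (z + 5)(z + 2)(z - 5) / [(1)·(-2)·(-9)]
       = (z^3 + 2z^2 - 25z - 50) / (18)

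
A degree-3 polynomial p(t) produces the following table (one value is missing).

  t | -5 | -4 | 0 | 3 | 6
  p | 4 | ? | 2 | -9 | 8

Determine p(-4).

1013/99

The 4 known values determine p uniquely (degree ≤ 3).
Evaluate each Lagrange basis at t = -4:
L_0(-4) = (-4)·(-7)·(-10)/[(-5)·(-8)·(-11)] = 7/11
L_1(-4) = (1)·(-7)·(-10)/[(5)·(-3)·(-6)] = 7/9
L_2(-4) = (1)·(-4)·(-10)/[(8)·(3)·(-3)] = -5/9
L_3(-4) = (1)·(-4)·(-7)/[(11)·(6)·(3)] = 14/99
Sum: 4·(7/11) + 2·(7/9) + (-9)·(-5/9) + 8·(14/99) = 1013/99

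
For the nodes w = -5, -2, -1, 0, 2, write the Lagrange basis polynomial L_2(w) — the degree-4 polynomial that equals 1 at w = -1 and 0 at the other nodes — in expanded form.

L_2(w) = (1/12)w^4 + (5/12)w^3 - (1/3)w^2 - (5/3)w

L_2(w) = (w + 5)(w + 2)w(w - 2) / [(4)·(1)·(-1)·(-3)]
       = (w^4 + 5w^3 - 4w^2 - 20w) / (12)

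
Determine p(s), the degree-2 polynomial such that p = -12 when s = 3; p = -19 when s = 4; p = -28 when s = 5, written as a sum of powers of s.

p(s) = -s^2 - 3

Build the Lagrange basis polynomials:
L_0(s) = (s - 4)(s - 5) / [2] = (1/2)s^2 - (9/2)s + 10
L_1(s) = (s - 3)(s - 5) / [-1] = -s^2 + 8s - 15
L_2(s) = (s - 3)(s - 4) / [2] = (1/2)s^2 - (7/2)s + 6
p(s) = (-12)·L_0 + (-19)·L_1 + (-28)·L_2
  (-12)·L_0(s) = -6s^2 + 54s - 120
  (-19)·L_1(s) = 19s^2 - 152s + 285
  (-28)·L_2(s) = -14s^2 + 98s - 168
Adding term by term: -s^2 - 3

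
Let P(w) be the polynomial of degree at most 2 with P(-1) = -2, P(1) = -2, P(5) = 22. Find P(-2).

Using Newton's divided-difference form:
P[-1,1] = (-2 - (-2)) / (1 - (-1)) = 0
P[1,5] = (22 - (-2)) / (5 - 1) = 6
P[-1,1,5] = (6 - 0) / (5 - (-1)) = 1
P(-2) = -2 + 0·(-1) + 1·(-1)·(-3) = 1

1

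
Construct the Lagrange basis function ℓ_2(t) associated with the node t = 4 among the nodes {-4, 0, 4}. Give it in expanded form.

ℓ_2(t) = (t + 4)t / [(8)·(4)]
       = (t^2 + 4t) / (32)

ℓ_2(t) = (1/32)t^2 + (1/8)t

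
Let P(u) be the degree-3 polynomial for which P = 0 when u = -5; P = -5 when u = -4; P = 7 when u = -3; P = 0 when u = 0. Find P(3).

-376

Evaluate each Lagrange basis at u = 3:
L_0(3) = (7)·(6)·(3)/[(-1)·(-2)·(-5)] = -63/5
L_1(3) = (8)·(6)·(3)/[(1)·(-1)·(-4)] = 36
L_2(3) = (8)·(7)·(3)/[(2)·(1)·(-3)] = -28
L_3(3) = (8)·(7)·(6)/[(5)·(4)·(3)] = 28/5
Sum: 0 + (-5)·(36) + 7·(-28) + 0 = -376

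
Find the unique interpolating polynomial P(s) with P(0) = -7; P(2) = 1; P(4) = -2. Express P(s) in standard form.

L_0(s) = (s - 2)(s - 4) / [8] = (1/8)s^2 - (3/4)s + 1
L_1(s) = s(s - 4) / [-4] = -(1/4)s^2 + s
L_2(s) = s(s - 2) / [8] = (1/8)s^2 - (1/4)s
P(s) = (-7)·L_0 + 1·L_1 + (-2)·L_2
  (-7)·L_0(s) = -(7/8)s^2 + (21/4)s - 7
  1·L_1(s) = -(1/4)s^2 + s
  (-2)·L_2(s) = -(1/4)s^2 + (1/2)s
Adding term by term: -(11/8)s^2 + (27/4)s - 7

P(s) = -(11/8)s^2 + (27/4)s - 7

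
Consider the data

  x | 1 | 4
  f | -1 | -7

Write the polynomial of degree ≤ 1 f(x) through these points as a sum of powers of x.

Build the Lagrange basis polynomials:
L_0(x) = (x - 4) / [-3] = -(1/3)x + 4/3
L_1(x) = (x - 1) / [3] = (1/3)x - 1/3
f(x) = (-1)·L_0 + (-7)·L_1
  (-1)·L_0(x) = (1/3)x - 4/3
  (-7)·L_1(x) = -(7/3)x + 7/3
Adding term by term: -2x + 1

f(x) = -2x + 1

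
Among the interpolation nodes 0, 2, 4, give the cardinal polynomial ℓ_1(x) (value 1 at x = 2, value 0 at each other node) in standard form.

ℓ_1(x) = x(x - 4) / [(2)·(-2)]
       = (x^2 - 4x) / (-4)

ℓ_1(x) = -(1/4)x^2 + x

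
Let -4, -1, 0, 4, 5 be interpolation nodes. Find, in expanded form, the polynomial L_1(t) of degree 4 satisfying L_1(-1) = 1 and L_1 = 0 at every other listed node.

L_1(t) = (t + 4)t(t - 4)(t - 5) / [(3)·(-1)·(-5)·(-6)]
       = (t^4 - 5t^3 - 16t^2 + 80t) / (-90)

L_1(t) = -(1/90)t^4 + (1/18)t^3 + (8/45)t^2 - (8/9)t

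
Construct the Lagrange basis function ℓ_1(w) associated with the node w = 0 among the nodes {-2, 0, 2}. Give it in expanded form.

ℓ_1(w) = -(1/4)w^2 + 1

ℓ_1(w) = (w + 2)(w - 2) / [(2)·(-2)]
       = (w^2 - 4) / (-4)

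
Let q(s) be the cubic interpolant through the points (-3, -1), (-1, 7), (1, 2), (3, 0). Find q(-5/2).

Evaluate each Lagrange basis at s = -5/2:
L_0(-5/2) = (-3/2)·(-7/2)·(-11/2)/[(-2)·(-4)·(-6)] = 77/128
L_1(-5/2) = (1/2)·(-7/2)·(-11/2)/[(2)·(-2)·(-4)] = 77/128
L_2(-5/2) = (1/2)·(-3/2)·(-11/2)/[(4)·(2)·(-2)] = -33/128
L_3(-5/2) = (1/2)·(-3/2)·(-7/2)/[(6)·(4)·(2)] = 7/128
Sum: (-1)·(77/128) + 7·(77/128) + 2·(-33/128) + 0 = 99/32

99/32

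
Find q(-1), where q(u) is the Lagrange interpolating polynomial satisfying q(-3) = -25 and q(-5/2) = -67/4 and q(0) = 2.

L_0(-1) = (3/2)·(-1)/[(-1/2)·(-3)] = -1
L_1(-1) = (2)·(-1)/[(1/2)·(-5/2)] = 8/5
L_2(-1) = (2)·(3/2)/[(3)·(5/2)] = 2/5
Sum: (-25)·(-1) + (-67/4)·(8/5) + 2·(2/5) = -1

-1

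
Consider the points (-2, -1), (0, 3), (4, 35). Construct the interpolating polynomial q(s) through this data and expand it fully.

q(s) = s^2 + 4s + 3

Build the Lagrange basis polynomials:
L_0(s) = s(s - 4) / [12] = (1/12)s^2 - (1/3)s
L_1(s) = (s + 2)(s - 4) / [-8] = -(1/8)s^2 + (1/4)s + 1
L_2(s) = (s + 2)s / [24] = (1/24)s^2 + (1/12)s
q(s) = (-1)·L_0 + 3·L_1 + 35·L_2
  (-1)·L_0(s) = -(1/12)s^2 + (1/3)s
  3·L_1(s) = -(3/8)s^2 + (3/4)s + 3
  35·L_2(s) = (35/24)s^2 + (35/12)s
Adding term by term: s^2 + 4s + 3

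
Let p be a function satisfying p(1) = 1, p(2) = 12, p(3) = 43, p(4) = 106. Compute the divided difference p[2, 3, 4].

p[2,3] = (43 - 12) / (3 - 2) = 31
p[3,4] = (106 - 43) / (4 - 3) = 63
p[2,3,4] = (63 - 31) / (4 - 2) = 16

16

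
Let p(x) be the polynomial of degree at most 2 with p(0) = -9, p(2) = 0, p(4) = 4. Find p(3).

21/8

Using Newton's divided-difference form:
p[0,2] = (0 - (-9)) / (2 - 0) = 9/2
p[2,4] = (4 - 0) / (4 - 2) = 2
p[0,2,4] = (2 - 9/2) / (4 - 0) = -5/8
p(3) = -9 + (9/2)·(3) + (-5/8)·(3)·(1) = 21/8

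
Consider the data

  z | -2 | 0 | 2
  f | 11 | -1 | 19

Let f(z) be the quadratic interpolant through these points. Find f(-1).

Evaluate each Lagrange basis at z = -1:
L_0(-1) = (-1)·(-3)/[(-2)·(-4)] = 3/8
L_1(-1) = (1)·(-3)/[(2)·(-2)] = 3/4
L_2(-1) = (1)·(-1)/[(4)·(2)] = -1/8
Sum: 11·(3/8) + (-1)·(3/4) + 19·(-1/8) = 1

1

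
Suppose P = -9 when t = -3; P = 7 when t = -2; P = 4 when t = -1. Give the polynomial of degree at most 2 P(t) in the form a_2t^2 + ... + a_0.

P(t) = -(19/2)t^2 - (63/2)t - 18

L_0(t) = (t + 2)(t + 1) / [2] = (1/2)t^2 + (3/2)t + 1
L_1(t) = (t + 3)(t + 1) / [-1] = -t^2 - 4t - 3
L_2(t) = (t + 3)(t + 2) / [2] = (1/2)t^2 + (5/2)t + 3
P(t) = (-9)·L_0 + 7·L_1 + 4·L_2
  (-9)·L_0(t) = -(9/2)t^2 - (27/2)t - 9
  7·L_1(t) = -7t^2 - 28t - 21
  4·L_2(t) = 2t^2 + 10t + 12
Adding term by term: -(19/2)t^2 - (63/2)t - 18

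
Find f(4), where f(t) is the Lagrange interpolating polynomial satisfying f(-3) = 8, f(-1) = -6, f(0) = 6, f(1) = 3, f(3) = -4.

803/12

L_0(4) = (5)·(4)·(3)·(1)/[(-2)·(-3)·(-4)·(-6)] = 5/12
L_1(4) = (7)·(4)·(3)·(1)/[(2)·(-1)·(-2)·(-4)] = -21/4
L_2(4) = (7)·(5)·(3)·(1)/[(3)·(1)·(-1)·(-3)] = 35/3
L_3(4) = (7)·(5)·(4)·(1)/[(4)·(2)·(1)·(-2)] = -35/4
L_4(4) = (7)·(5)·(4)·(3)/[(6)·(4)·(3)·(2)] = 35/12
Sum: 8·(5/12) + (-6)·(-21/4) + 6·(35/3) + 3·(-35/4) + (-4)·(35/12) = 803/12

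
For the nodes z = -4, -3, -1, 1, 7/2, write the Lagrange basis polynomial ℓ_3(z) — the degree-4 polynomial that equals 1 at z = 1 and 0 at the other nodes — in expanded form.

ℓ_3(z) = (z + 4)(z + 3)(z + 1)(z - 7/2) / [(5)·(4)·(2)·(-5/2)]
       = (z^4 + (9/2)z^3 - 9z^2 - (109/2)z - 42) / (-100)

ℓ_3(z) = -(1/100)z^4 - (9/200)z^3 + (9/100)z^2 + (109/200)z + 21/50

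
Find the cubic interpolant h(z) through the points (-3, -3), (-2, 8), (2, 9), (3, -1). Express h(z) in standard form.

Build the Lagrange basis polynomials:
L_0(z) = (z + 2)(z - 2)(z - 3) / [-30] = -(1/30)z^3 + (1/10)z^2 + (2/15)z - 2/5
L_1(z) = (z + 3)(z - 2)(z - 3) / [20] = (1/20)z^3 - (1/10)z^2 - (9/20)z + 9/10
L_2(z) = (z + 3)(z + 2)(z - 3) / [-20] = -(1/20)z^3 - (1/10)z^2 + (9/20)z + 9/10
L_3(z) = (z + 3)(z + 2)(z - 2) / [30] = (1/30)z^3 + (1/10)z^2 - (2/15)z - 2/5
h(z) = (-3)·L_0 + 8·L_1 + 9·L_2 + (-1)·L_3
  (-3)·L_0(z) = (1/10)z^3 - (3/10)z^2 - (2/5)z + 6/5
  8·L_1(z) = (2/5)z^3 - (4/5)z^2 - (18/5)z + 36/5
  9·L_2(z) = -(9/20)z^3 - (9/10)z^2 + (81/20)z + 81/10
  (-1)·L_3(z) = -(1/30)z^3 - (1/10)z^2 + (2/15)z + 2/5
Adding term by term: (1/60)z^3 - (21/10)z^2 + (11/60)z + 169/10

h(z) = (1/60)z^3 - (21/10)z^2 + (11/60)z + 169/10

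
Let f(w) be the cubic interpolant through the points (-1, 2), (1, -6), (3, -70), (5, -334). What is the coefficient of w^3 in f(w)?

-3

The leading coefficient equals the top divided difference f[-1,1,3,5].
f[-1,1] = (-6 - 2) / (1 - (-1)) = -4
f[1,3] = (-70 - (-6)) / (3 - 1) = -32
f[3,5] = (-334 - (-70)) / (5 - 3) = -132
f[-1,1,3] = (-32 - (-4)) / (3 - (-1)) = -7
f[1,3,5] = (-132 - (-32)) / (5 - 1) = -25
f[-1,1,3,5] = (-25 - (-7)) / (5 - (-1)) = -3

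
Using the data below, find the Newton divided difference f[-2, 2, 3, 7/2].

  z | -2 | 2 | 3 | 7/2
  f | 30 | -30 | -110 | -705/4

-4

f[-2,2] = (-30 - 30) / (2 - (-2)) = -15
f[2,3] = (-110 - (-30)) / (3 - 2) = -80
f[3,7/2] = (-705/4 - (-110)) / (7/2 - 3) = -265/2
f[-2,2,3] = (-80 - (-15)) / (3 - (-2)) = -13
f[2,3,7/2] = (-265/2 - (-80)) / (7/2 - 2) = -35
f[-2,2,3,7/2] = (-35 - (-13)) / (7/2 - (-2)) = -4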